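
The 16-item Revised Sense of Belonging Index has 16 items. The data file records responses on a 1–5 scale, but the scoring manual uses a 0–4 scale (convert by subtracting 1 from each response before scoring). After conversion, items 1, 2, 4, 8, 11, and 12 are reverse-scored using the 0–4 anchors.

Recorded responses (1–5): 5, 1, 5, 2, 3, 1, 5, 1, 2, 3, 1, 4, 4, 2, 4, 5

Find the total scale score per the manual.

Convert to 0–4: 4, 0, 4, 1, 2, 0, 4, 0, 1, 2, 0, 3, 3, 1, 3, 4
Reverse-coded (reverse-coded value = 4 − response):
  item 1: 4 − 4 = 0
  item 2: 4 − 0 = 4
  item 4: 4 − 1 = 3
  item 8: 4 − 0 = 4
  item 11: 4 − 0 = 4
  item 12: 4 − 3 = 1
Scored: 0, 4, 4, 3, 2, 0, 4, 4, 1, 2, 4, 1, 3, 1, 3, 4
Total = 40

40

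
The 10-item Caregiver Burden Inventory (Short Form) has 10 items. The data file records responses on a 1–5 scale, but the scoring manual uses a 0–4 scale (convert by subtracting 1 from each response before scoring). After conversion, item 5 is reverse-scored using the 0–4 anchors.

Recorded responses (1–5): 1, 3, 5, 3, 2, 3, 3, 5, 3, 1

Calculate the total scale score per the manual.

21

Convert to 0–4: 0, 2, 4, 2, 1, 2, 2, 4, 2, 0
Reverse-coded (on a 0–4 scale, reversed = 4 − raw):
  item 5: 4 − 1 = 3
Scored: 0, 2, 4, 2, 3, 2, 2, 4, 2, 0
Total = 21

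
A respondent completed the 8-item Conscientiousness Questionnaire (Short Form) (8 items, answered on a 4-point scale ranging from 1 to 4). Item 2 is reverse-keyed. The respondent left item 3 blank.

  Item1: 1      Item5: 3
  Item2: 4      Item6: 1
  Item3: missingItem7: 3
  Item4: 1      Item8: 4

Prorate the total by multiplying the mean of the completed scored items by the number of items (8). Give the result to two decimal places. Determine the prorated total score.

16.00

Reverse-coded (reversed = (1+4) − raw = 5 − raw):
  item 2: 5 − 4 = 1
Completed scored items (7 of 8): 1, 1, 1, 3, 1, 3, 4; sum = 14.
Person mean = 14 / 7 ≈ 2.0000
Prorated total = (14 / 7) × 8 = 16.00 (to 2 dp)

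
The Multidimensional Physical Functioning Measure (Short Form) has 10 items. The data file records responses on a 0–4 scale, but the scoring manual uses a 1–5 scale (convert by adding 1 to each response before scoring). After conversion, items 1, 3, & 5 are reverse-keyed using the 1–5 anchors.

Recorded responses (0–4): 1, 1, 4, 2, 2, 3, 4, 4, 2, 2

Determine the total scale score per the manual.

33

Convert to 1–5: 2, 2, 5, 3, 3, 4, 5, 5, 3, 3
Reverse-coded (on a 1–5 scale, reversed = 6 − raw):
  item 1: 6 − 2 = 4
  item 3: 6 − 5 = 1
  item 5: 6 − 3 = 3
Scored: 4, 2, 1, 3, 3, 4, 5, 5, 3, 3
Total = 33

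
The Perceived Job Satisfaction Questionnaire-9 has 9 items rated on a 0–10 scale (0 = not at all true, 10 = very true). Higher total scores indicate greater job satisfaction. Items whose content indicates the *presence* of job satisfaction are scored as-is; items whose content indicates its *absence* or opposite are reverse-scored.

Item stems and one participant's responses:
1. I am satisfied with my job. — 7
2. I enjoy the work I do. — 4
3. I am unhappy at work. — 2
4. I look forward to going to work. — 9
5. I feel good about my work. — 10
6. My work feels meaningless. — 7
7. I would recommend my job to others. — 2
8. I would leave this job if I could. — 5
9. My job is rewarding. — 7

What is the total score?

55

Items 3, 6, 8 describe the absence/opposite of job satisfaction → reverse-score.
reverse-coded value = 10 − response.
  item 1: 7
  item 2: 4
  item 3: 10 − 2 = 8
  item 4: 9
  item 5: 10
  item 6: 10 − 7 = 3
  item 7: 2
  item 8: 10 − 5 = 5
  item 9: 7
Total = 7 + 4 + 8 + 9 + 10 + 3 + 2 + 5 + 7 = 55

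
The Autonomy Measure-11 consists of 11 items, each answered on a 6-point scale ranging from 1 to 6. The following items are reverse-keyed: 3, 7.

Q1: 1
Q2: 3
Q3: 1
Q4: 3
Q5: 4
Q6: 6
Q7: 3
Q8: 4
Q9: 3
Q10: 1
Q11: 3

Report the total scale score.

Raw sum = 32. Reverse-keyed items: 3, 7; their raw sum = 4.
Each reversal replaces raw with 7 − raw, changing the total by 7 − 2·raw per item.
Total = 32 + 2·7 − 2·4 = 32 + 14 − 8 = 38

38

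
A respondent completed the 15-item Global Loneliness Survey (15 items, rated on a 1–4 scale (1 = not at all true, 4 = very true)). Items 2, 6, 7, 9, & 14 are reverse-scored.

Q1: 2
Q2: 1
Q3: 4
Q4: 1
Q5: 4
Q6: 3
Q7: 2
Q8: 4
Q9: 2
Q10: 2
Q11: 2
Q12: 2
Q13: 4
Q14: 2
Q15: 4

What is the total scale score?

44

Reverse-coded items (reversed = (1+4) − raw = 5 − raw):
  item 2: 5 − 1 = 4
  item 6: 5 − 3 = 2
  item 7: 5 − 2 = 3
  item 9: 5 − 2 = 3
  item 14: 5 − 2 = 3
Scored items: 2, 4, 4, 1, 4, 2, 3, 4, 3, 2, 2, 2, 4, 3, 4
Total = 2 + 4 + 4 + 1 + 4 + 2 + 3 + 4 + 3 + 2 + 2 + 2 + 4 + 3 + 4 = 44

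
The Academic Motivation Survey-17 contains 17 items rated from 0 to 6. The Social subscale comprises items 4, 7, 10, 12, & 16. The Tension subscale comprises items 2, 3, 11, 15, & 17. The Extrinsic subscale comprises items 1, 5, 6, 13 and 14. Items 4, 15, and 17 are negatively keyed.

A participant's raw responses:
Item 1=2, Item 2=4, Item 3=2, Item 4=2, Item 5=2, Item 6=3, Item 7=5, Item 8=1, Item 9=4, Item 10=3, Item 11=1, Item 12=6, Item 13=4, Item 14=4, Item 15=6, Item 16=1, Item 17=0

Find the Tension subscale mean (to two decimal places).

2.60

Tension items: 2, 3, 11, 15, 17.
Of these, items 15 and 17 are negatively keyed; on a 0–6 scale, reversed = 6 − raw.
  item 2: 4
  item 3: 2
  item 11: 1
  item 15: 6 − 6 = 0
  item 17: 6 − 0 = 6
Sum = 4 + 2 + 1 + 0 + 6 = 13
Mean = 13 / 5 = 2.60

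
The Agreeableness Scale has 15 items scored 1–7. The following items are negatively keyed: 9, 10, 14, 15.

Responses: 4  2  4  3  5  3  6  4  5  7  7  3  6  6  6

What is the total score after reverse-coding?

55

Reversing items 9, 10, 14 and 15 with 8 − raw:
Total = 4 + 2 + 4 + 3 + 5 + 3 + 6 + 4 + (8−5) + (8−7) + 7 + 3 + 6 + (8−6) + (8−6)
      = 4 + 2 + 4 + 3 + 5 + 3 + 6 + 4 + 3 + 1 + 7 + 3 + 6 + 2 + 2 = 55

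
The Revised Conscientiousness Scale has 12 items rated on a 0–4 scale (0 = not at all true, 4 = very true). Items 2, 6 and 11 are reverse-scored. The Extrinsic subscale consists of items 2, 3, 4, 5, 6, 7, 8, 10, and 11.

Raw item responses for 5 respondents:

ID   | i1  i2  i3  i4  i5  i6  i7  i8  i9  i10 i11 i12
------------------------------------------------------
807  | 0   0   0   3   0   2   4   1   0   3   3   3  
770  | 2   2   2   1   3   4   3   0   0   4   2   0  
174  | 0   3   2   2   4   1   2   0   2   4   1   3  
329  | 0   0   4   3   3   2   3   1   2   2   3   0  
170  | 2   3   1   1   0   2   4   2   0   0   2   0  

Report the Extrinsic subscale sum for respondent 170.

Respondent 170 raw: 2, 3, 1, 1, 0, 2, 4, 2, 0, 0, 2, 0.
Extrinsic items: 2, 3, 4, 5, 6, 7, 8, 10, 11.
Reverse-coded (reversed = (0+4) − raw = 4 − raw):
  item 2: 4 − 3 = 1
  item 3: 1
  item 4: 1
  item 5: 0
  item 6: 4 − 2 = 2
  item 7: 4
  item 8: 2
  item 10: 0
  item 11: 4 − 2 = 2
Sum = 1 + 1 + 1 + 0 + 2 + 4 + 2 + 0 + 2 = 13

13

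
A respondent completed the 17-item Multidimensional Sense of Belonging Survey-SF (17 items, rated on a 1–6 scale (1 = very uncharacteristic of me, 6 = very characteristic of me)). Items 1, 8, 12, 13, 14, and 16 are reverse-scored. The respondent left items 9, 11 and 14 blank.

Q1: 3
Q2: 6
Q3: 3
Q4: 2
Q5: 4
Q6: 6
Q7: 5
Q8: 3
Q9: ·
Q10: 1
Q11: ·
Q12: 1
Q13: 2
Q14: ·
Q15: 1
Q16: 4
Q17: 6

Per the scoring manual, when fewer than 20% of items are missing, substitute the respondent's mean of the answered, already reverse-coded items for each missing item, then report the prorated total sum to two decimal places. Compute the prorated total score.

68.00

Reverse-coded (reversed = (1+6) − raw = 7 − raw):
  item 1: 7 − 3 = 4
  item 8: 7 − 3 = 4
  item 12: 7 − 1 = 6
  item 13: 7 − 2 = 5
  item 16: 7 − 4 = 3
Completed scored items (14 of 17): 4, 6, 3, 2, 4, 6, 5, 4, 1, 6, 5, 1, 3, 6; sum = 56.
Person mean = 56 / 14 ≈ 4.0000
Prorated total = (56 / 14) × 17 = 68.00 (to 2 dp)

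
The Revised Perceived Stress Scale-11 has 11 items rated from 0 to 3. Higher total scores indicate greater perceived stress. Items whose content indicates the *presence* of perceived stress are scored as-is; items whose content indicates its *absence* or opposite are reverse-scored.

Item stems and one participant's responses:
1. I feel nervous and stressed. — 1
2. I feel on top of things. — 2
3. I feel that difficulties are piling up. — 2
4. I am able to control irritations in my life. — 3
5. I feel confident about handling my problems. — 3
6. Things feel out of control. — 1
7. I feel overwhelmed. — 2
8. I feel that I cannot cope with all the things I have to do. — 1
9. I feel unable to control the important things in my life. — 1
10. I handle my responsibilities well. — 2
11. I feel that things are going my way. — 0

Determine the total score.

13

Items 2, 4, 5, 10, 11 describe the absence/opposite of perceived stress → reverse-score.
on a 0–3 scale, reversed = 3 − raw.
  item 1: 1
  item 2: 3 − 2 = 1
  item 3: 2
  item 4: 3 − 3 = 0
  item 5: 3 − 3 = 0
  item 6: 1
  item 7: 2
  item 8: 1
  item 9: 1
  item 10: 3 − 2 = 1
  item 11: 3 − 0 = 3
Total = 1 + 1 + 2 + 0 + 0 + 1 + 2 + 1 + 1 + 1 + 3 = 13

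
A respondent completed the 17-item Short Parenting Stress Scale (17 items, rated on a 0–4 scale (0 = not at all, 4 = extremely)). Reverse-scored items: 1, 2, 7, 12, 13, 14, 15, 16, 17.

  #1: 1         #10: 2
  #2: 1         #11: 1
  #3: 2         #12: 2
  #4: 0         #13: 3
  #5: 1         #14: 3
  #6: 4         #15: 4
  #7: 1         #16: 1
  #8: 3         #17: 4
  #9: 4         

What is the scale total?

33

Reverse-coded items (reverse-coded value = 4 − response):
  item 1: 4 − 1 = 3
  item 2: 4 − 1 = 3
  item 7: 4 − 1 = 3
  item 12: 4 − 2 = 2
  item 13: 4 − 3 = 1
  item 14: 4 − 3 = 1
  item 15: 4 − 4 = 0
  item 16: 4 − 1 = 3
  item 17: 4 − 4 = 0
Scored responses: 3, 3, 2, 0, 1, 4, 3, 3, 4, 2, 1, 2, 1, 1, 0, 3, 0
Total = 3 + 3 + 2 + 0 + 1 + 4 + 3 + 3 + 4 + 2 + 1 + 2 + 1 + 1 + 0 + 3 + 0 = 33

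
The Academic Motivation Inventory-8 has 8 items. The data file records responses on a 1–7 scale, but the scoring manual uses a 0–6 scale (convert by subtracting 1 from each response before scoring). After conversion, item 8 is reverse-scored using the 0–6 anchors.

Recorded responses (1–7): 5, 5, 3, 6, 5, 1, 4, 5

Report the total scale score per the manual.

24

Convert to 0–6: 4, 4, 2, 5, 4, 0, 3, 4
Reverse-coded (reversed = (0+6) − raw = 6 − raw):
  item 8: 6 − 4 = 2
Scored: 4, 4, 2, 5, 4, 0, 3, 2
Total = 24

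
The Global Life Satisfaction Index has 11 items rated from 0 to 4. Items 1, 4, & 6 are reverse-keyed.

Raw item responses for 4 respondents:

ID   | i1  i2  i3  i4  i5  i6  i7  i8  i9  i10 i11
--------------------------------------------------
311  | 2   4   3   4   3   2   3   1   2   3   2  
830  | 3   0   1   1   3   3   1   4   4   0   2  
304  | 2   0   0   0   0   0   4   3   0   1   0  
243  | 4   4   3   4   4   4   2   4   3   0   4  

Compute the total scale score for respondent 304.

18

Respondent 304 raw: 2, 0, 0, 0, 0, 0, 4, 3, 0, 1, 0.
Reverse-coded (reverse-coded value = 4 − response):
  item 1: 4 − 2 = 2
  item 2: 0
  item 3: 0
  item 4: 4 − 0 = 4
  item 5: 0
  item 6: 4 − 0 = 4
  item 7: 4
  item 8: 3
  item 9: 0
  item 10: 1
  item 11: 0
Sum = 2 + 0 + 0 + 4 + 0 + 4 + 4 + 3 + 0 + 1 + 0 = 18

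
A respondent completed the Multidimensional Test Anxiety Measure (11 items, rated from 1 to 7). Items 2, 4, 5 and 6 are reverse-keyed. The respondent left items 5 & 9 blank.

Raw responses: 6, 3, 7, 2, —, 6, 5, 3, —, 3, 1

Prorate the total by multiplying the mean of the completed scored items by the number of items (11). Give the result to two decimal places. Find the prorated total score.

46.44

Reverse-coded (reversed = (1+7) − raw = 8 − raw):
  item 2: 8 − 3 = 5
  item 4: 8 − 2 = 6
  item 6: 8 − 6 = 2
Completed scored items (9 of 11): 6, 5, 7, 6, 2, 5, 3, 3, 1; sum = 38.
Person mean = 38 / 9 ≈ 4.2222
Prorated total = (38 / 9) × 11 = 46.44 (to 2 dp)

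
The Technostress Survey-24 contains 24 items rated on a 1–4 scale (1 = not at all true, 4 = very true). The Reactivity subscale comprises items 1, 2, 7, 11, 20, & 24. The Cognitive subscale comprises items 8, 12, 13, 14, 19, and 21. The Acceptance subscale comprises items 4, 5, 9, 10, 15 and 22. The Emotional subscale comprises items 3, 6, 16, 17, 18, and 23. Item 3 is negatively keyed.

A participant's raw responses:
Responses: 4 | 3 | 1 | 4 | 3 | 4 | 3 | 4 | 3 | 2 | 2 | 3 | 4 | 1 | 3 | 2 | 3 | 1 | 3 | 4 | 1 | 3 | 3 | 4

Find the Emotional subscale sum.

Emotional items: 3, 6, 16, 17, 18, 23.
Of these, item 3 is negatively keyed; on a 1–4 scale, reversed = 5 − raw.
  item 3: 5 − 1 = 4
  item 6: 4
  item 16: 2
  item 17: 3
  item 18: 1
  item 23: 3
Sum = 4 + 4 + 2 + 3 + 1 + 3 = 17

17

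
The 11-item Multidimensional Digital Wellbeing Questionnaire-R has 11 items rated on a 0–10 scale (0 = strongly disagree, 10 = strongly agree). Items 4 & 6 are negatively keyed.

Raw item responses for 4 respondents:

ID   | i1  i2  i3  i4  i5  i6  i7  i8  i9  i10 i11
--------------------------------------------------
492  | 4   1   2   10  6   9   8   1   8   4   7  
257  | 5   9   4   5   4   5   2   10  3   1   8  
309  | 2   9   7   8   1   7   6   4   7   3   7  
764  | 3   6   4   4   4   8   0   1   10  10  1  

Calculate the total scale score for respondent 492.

42

Respondent 492 raw: 4, 1, 2, 10, 6, 9, 8, 1, 8, 4, 7.
Reverse-coded (on a 0–10 scale, reversed = 10 − raw):
  item 1: 4
  item 2: 1
  item 3: 2
  item 4: 10 − 10 = 0
  item 5: 6
  item 6: 10 − 9 = 1
  item 7: 8
  item 8: 1
  item 9: 8
  item 10: 4
  item 11: 7
Sum = 4 + 1 + 2 + 0 + 6 + 1 + 8 + 1 + 8 + 4 + 7 = 42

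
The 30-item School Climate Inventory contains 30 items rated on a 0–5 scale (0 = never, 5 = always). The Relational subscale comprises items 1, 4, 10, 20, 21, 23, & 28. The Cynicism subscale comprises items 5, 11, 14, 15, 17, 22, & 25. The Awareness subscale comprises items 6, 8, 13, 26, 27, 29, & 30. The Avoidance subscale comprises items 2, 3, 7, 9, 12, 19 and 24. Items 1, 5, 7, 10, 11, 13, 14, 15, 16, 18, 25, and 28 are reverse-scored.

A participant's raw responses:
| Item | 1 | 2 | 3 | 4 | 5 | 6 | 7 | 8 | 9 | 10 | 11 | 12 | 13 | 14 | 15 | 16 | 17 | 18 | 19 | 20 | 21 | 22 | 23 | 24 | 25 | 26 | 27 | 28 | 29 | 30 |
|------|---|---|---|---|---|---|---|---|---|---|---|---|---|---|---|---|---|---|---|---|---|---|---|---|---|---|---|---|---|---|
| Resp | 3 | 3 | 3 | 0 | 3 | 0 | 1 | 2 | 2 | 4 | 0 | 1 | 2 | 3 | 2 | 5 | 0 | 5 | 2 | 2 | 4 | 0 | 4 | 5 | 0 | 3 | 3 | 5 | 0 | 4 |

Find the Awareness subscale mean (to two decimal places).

2.14

Awareness items: 6, 8, 13, 26, 27, 29, 30.
Of these, item 13 is reverse-scored; on a 0–5 scale, reversed = 5 − raw.
  item 6: 0
  item 8: 2
  item 13: 5 − 2 = 3
  item 26: 3
  item 27: 3
  item 29: 0
  item 30: 4
Sum = 0 + 2 + 3 + 3 + 3 + 0 + 4 = 15
Mean = 15 / 7 = 2.14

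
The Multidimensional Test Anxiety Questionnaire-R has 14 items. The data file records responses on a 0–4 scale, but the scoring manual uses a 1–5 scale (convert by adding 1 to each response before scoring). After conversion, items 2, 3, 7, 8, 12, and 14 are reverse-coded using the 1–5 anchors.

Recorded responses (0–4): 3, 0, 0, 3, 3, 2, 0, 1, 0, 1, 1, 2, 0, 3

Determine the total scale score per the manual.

Convert to 1–5: 4, 1, 1, 4, 4, 3, 1, 2, 1, 2, 2, 3, 1, 4
Reverse-coded (on a 1–5 scale, reversed = 6 − raw):
  item 2: 6 − 1 = 5
  item 3: 6 − 1 = 5
  item 7: 6 − 1 = 5
  item 8: 6 − 2 = 4
  item 12: 6 − 3 = 3
  item 14: 6 − 4 = 2
Scored: 4, 5, 5, 4, 4, 3, 5, 4, 1, 2, 2, 3, 1, 2
Total = 45

45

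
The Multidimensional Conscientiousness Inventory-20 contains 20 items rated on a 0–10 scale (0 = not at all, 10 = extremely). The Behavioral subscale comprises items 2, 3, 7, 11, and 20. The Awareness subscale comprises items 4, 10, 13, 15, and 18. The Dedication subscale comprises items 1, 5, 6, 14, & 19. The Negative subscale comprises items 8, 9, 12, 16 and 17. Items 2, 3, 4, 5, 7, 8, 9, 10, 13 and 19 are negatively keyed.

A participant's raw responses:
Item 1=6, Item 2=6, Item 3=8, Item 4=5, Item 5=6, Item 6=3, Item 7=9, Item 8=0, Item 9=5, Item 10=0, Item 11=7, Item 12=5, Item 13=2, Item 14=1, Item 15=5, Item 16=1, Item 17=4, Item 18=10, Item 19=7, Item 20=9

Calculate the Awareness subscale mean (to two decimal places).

7.60

Awareness items: 4, 10, 13, 15, 18.
Of these, items 4, 10, and 13 are negatively keyed; reverse-coded value = 10 − response.
  item 4: 10 − 5 = 5
  item 10: 10 − 0 = 10
  item 13: 10 − 2 = 8
  item 15: 5
  item 18: 10
Sum = 5 + 10 + 8 + 5 + 10 = 38
Mean = 38 / 5 = 7.60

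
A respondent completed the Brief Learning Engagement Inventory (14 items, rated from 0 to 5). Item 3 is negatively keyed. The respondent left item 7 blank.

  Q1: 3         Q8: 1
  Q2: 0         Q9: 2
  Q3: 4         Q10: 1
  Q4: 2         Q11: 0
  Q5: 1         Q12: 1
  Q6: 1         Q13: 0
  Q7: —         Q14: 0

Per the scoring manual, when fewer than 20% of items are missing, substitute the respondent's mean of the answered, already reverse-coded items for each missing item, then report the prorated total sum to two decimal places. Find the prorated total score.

Reverse-coded (reverse-coded value = 5 − response):
  item 3: 5 − 4 = 1
Completed scored items (13 of 14): 3, 0, 1, 2, 1, 1, 1, 2, 1, 0, 1, 0, 0; sum = 13.
Person mean = 13 / 13 ≈ 1.0000
Prorated total = (13 / 13) × 14 = 14.00 (to 2 dp)

14.00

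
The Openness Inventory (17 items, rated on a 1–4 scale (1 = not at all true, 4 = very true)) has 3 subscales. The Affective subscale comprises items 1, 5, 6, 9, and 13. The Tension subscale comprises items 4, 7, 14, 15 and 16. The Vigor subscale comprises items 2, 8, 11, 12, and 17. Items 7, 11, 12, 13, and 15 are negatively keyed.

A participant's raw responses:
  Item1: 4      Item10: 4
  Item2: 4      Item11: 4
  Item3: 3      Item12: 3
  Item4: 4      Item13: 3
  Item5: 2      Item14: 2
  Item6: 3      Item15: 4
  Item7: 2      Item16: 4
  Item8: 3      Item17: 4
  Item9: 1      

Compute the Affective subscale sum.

Affective items: 1, 5, 6, 9, 13.
Of these, item 13 is negatively keyed; reverse-coded value = 5 − response.
  item 1: 4
  item 5: 2
  item 6: 3
  item 9: 1
  item 13: 5 − 3 = 2
Sum = 4 + 2 + 3 + 1 + 2 = 12

12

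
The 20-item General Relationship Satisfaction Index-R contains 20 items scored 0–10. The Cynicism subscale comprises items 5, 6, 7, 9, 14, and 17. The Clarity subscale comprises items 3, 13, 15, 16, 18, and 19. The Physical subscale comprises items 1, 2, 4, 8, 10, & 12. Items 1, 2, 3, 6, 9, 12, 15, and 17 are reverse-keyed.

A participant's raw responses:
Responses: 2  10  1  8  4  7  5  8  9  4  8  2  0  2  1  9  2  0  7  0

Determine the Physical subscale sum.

36

Physical items: 1, 2, 4, 8, 10, 12.
Of these, items 1, 2, & 12 are reverse-keyed; on a 0–10 scale, reversed = 10 − raw.
  item 1: 10 − 2 = 8
  item 2: 10 − 10 = 0
  item 4: 8
  item 8: 8
  item 10: 4
  item 12: 10 − 2 = 8
Sum = 8 + 0 + 8 + 8 + 4 + 8 = 36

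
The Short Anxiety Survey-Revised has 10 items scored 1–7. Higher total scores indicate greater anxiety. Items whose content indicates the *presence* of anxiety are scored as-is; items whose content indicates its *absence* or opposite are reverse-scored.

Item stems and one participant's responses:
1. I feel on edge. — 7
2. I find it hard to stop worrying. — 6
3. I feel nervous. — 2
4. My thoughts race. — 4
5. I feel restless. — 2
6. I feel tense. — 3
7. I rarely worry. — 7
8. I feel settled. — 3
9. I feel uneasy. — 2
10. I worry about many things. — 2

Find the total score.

Items 7, 8 describe the absence/opposite of anxiety → reverse-score.
reverse-coded value = 8 − response.
  item 1: 7
  item 2: 6
  item 3: 2
  item 4: 4
  item 5: 2
  item 6: 3
  item 7: 8 − 7 = 1
  item 8: 8 − 3 = 5
  item 9: 2
  item 10: 2
Total = 7 + 6 + 2 + 4 + 2 + 3 + 1 + 5 + 2 + 2 = 34

34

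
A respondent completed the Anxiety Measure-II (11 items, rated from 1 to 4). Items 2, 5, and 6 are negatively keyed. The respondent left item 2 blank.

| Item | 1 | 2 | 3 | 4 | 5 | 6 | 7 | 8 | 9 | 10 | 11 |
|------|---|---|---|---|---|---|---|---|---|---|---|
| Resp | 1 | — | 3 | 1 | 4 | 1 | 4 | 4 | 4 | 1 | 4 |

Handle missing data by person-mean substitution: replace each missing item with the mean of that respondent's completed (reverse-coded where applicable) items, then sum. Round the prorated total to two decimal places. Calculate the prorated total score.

29.70

Reverse-coded (reverse-coded value = 5 − response):
  item 5: 5 − 4 = 1
  item 6: 5 − 1 = 4
Completed scored items (10 of 11): 1, 3, 1, 1, 4, 4, 4, 4, 1, 4; sum = 27.
Person mean = 27 / 10 ≈ 2.7000
Prorated total = (27 / 10) × 11 = 29.70 (to 2 dp)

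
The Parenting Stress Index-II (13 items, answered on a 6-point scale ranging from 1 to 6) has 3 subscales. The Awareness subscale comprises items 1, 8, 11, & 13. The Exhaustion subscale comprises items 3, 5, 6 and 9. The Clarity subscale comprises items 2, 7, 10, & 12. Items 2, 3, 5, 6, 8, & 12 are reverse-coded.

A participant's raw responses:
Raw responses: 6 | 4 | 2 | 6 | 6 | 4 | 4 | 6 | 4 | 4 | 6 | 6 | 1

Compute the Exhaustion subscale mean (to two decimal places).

3.25

Exhaustion items: 3, 5, 6, 9.
Of these, items 3, 5 and 6 are reverse-coded; reversed = (1+6) − raw = 7 − raw.
  item 3: 7 − 2 = 5
  item 5: 7 − 6 = 1
  item 6: 7 − 4 = 3
  item 9: 4
Sum = 5 + 1 + 3 + 4 = 13
Mean = 13 / 4 = 3.25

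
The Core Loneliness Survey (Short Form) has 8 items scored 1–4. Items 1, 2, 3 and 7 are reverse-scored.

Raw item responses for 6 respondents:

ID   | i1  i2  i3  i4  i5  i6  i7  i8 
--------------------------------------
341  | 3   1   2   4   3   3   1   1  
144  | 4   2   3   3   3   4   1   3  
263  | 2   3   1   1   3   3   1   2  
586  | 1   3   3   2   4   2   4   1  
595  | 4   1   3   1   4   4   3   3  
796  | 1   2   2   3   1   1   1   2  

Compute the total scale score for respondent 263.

Respondent 263 raw: 2, 3, 1, 1, 3, 3, 1, 2.
Reverse-coded (on a 1–4 scale, reversed = 5 − raw):
  item 1: 5 − 2 = 3
  item 2: 5 − 3 = 2
  item 3: 5 − 1 = 4
  item 4: 1
  item 5: 3
  item 6: 3
  item 7: 5 − 1 = 4
  item 8: 2
Sum = 3 + 2 + 4 + 1 + 3 + 3 + 4 + 2 = 22

22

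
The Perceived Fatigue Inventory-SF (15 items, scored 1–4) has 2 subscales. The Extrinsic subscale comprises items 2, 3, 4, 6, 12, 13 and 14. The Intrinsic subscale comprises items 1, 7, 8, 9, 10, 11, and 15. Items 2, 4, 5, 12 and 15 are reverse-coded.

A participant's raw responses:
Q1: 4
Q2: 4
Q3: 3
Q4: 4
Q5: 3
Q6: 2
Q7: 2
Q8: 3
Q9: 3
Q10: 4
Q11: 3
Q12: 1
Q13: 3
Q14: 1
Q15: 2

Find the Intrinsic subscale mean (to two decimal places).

3.14

Intrinsic items: 1, 7, 8, 9, 10, 11, 15.
Of these, item 15 is reverse-coded; reversed = (1+4) − raw = 5 − raw.
  item 1: 4
  item 7: 2
  item 8: 3
  item 9: 3
  item 10: 4
  item 11: 3
  item 15: 5 − 2 = 3
Sum = 4 + 2 + 3 + 3 + 4 + 3 + 3 = 22
Mean = 22 / 7 = 3.14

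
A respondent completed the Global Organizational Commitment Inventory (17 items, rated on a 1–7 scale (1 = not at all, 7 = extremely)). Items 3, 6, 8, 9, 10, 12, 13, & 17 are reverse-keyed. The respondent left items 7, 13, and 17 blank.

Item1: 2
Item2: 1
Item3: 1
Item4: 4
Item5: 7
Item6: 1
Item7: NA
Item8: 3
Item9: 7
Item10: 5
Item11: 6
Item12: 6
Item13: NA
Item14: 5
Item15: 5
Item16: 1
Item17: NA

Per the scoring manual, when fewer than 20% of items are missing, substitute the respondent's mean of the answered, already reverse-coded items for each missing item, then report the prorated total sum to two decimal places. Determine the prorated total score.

68.00

Reverse-coded (reversed = (1+7) − raw = 8 − raw):
  item 3: 8 − 1 = 7
  item 6: 8 − 1 = 7
  item 8: 8 − 3 = 5
  item 9: 8 − 7 = 1
  item 10: 8 − 5 = 3
  item 12: 8 − 6 = 2
Completed scored items (14 of 17): 2, 1, 7, 4, 7, 7, 5, 1, 3, 6, 2, 5, 5, 1; sum = 56.
Person mean = 56 / 14 ≈ 4.0000
Prorated total = (56 / 14) × 17 = 68.00 (to 2 dp)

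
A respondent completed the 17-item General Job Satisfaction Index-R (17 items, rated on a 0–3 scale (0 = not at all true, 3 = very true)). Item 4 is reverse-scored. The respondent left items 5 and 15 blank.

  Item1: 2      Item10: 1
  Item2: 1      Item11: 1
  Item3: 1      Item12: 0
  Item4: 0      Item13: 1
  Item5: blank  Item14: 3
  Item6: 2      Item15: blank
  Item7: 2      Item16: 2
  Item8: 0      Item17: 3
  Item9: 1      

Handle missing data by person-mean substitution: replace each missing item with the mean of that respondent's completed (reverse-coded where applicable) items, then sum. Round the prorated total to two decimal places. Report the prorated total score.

Reverse-coded (reversed = (0+3) − raw = 3 − raw):
  item 4: 3 − 0 = 3
Completed scored items (15 of 17): 2, 1, 1, 3, 2, 2, 0, 1, 1, 1, 0, 1, 3, 2, 3; sum = 23.
Person mean = 23 / 15 ≈ 1.5333
Prorated total = (23 / 15) × 17 = 26.07 (to 2 dp)

26.07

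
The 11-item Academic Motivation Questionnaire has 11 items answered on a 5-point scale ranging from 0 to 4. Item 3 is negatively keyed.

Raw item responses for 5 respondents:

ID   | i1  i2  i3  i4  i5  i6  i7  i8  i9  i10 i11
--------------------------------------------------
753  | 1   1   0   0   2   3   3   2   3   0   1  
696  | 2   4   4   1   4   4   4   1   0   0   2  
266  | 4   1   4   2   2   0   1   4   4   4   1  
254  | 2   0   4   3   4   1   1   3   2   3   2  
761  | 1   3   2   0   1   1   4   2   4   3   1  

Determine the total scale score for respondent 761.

22

Respondent 761 raw: 1, 3, 2, 0, 1, 1, 4, 2, 4, 3, 1.
Reverse-coded (reversed = (0+4) − raw = 4 − raw):
  item 1: 1
  item 2: 3
  item 3: 4 − 2 = 2
  item 4: 0
  item 5: 1
  item 6: 1
  item 7: 4
  item 8: 2
  item 9: 4
  item 10: 3
  item 11: 1
Sum = 1 + 3 + 2 + 0 + 1 + 1 + 4 + 2 + 4 + 3 + 1 = 22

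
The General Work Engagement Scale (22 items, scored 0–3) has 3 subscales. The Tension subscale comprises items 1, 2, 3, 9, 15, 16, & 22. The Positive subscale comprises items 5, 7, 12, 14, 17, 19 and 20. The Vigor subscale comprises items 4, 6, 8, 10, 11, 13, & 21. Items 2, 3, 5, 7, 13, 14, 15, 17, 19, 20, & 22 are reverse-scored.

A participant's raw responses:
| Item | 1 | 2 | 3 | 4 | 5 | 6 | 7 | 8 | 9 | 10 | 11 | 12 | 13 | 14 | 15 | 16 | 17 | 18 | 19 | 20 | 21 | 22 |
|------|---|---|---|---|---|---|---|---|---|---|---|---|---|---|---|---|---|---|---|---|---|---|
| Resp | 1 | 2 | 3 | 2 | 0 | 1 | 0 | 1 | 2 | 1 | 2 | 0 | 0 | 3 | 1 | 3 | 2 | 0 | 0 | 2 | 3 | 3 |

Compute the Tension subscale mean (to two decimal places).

Tension items: 1, 2, 3, 9, 15, 16, 22.
Of these, items 2, 3, 15, & 22 are reverse-scored; reversed = (0+3) − raw = 3 − raw.
  item 1: 1
  item 2: 3 − 2 = 1
  item 3: 3 − 3 = 0
  item 9: 2
  item 15: 3 − 1 = 2
  item 16: 3
  item 22: 3 − 3 = 0
Sum = 1 + 1 + 0 + 2 + 2 + 3 + 0 = 9
Mean = 9 / 7 = 1.29

1.29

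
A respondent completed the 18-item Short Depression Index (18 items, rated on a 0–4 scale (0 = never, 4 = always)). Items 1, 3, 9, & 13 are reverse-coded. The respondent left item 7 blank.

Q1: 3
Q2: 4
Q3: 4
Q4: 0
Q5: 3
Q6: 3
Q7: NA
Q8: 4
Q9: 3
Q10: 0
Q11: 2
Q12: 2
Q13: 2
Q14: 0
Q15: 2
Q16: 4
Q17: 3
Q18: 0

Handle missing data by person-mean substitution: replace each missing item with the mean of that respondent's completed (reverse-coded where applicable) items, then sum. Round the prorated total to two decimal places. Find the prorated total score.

Reverse-coded (reversed = (0+4) − raw = 4 − raw):
  item 1: 4 − 3 = 1
  item 3: 4 − 4 = 0
  item 9: 4 − 3 = 1
  item 13: 4 − 2 = 2
Completed scored items (17 of 18): 1, 4, 0, 0, 3, 3, 4, 1, 0, 2, 2, 2, 0, 2, 4, 3, 0; sum = 31.
Person mean = 31 / 17 ≈ 1.8235
Prorated total = (31 / 17) × 18 = 32.82 (to 2 dp)

32.82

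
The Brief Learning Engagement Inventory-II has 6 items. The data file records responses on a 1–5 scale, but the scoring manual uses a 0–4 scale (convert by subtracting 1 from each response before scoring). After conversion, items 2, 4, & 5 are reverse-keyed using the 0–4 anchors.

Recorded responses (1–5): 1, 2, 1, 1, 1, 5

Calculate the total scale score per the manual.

Convert to 0–4: 0, 1, 0, 0, 0, 4
Reverse-coded (reversed = (0+4) − raw = 4 − raw):
  item 2: 4 − 1 = 3
  item 4: 4 − 0 = 4
  item 5: 4 − 0 = 4
Scored: 0, 3, 0, 4, 4, 4
Total = 15

15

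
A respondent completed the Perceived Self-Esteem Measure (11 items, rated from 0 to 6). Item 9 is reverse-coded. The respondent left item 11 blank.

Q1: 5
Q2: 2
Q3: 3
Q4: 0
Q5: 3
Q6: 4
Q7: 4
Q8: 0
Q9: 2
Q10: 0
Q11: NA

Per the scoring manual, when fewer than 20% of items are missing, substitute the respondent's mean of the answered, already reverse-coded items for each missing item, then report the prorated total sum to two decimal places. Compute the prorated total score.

27.50

Reverse-coded (reverse-coded value = 6 − response):
  item 9: 6 − 2 = 4
Completed scored items (10 of 11): 5, 2, 3, 0, 3, 4, 4, 0, 4, 0; sum = 25.
Person mean = 25 / 10 ≈ 2.5000
Prorated total = (25 / 10) × 11 = 27.50 (to 2 dp)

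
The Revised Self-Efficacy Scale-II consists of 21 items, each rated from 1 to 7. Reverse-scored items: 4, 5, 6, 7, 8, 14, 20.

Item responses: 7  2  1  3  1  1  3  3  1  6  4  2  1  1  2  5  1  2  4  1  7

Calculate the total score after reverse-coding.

88

Reverse-scored items use 8 − raw:
  item 4: 8 − 3 = 5
  item 5: 8 − 1 = 7
  item 6: 8 − 1 = 7
  item 7: 8 − 3 = 5
  item 8: 8 − 3 = 5
  item 14: 8 − 1 = 7
  item 20: 8 − 1 = 7
Scored responses: 7, 2, 1, 5, 7, 7, 5, 5, 1, 6, 4, 2, 1, 7, 2, 5, 1, 2, 4, 7, 7
Total = 7 + 2 + 1 + 5 + 7 + 7 + 5 + 5 + 1 + 6 + 4 + 2 + 1 + 7 + 2 + 5 + 1 + 2 + 4 + 7 + 7 = 88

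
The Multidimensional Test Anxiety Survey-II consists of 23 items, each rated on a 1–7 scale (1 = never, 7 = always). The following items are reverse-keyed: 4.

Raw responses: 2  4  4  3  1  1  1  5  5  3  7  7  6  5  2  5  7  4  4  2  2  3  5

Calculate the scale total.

90

Raw sum = 88. Reverse-keyed items: 4; their raw sum = 3.
Each reversal replaces raw with 8 − raw, changing the total by 8 − 2·raw per item.
Total = 88 + 1·8 − 2·3 = 88 + 8 − 6 = 90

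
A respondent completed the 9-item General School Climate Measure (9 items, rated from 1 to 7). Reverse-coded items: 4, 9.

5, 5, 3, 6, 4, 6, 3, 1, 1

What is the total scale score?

36

Apply reverse scoring (on a 1–7 scale, reversed = 8 − raw):
  item 4: 8 − 6 = 2
  item 9: 8 − 1 = 7
Scored items: 5, 5, 3, 2, 4, 6, 3, 1, 7
Total = 5 + 5 + 3 + 2 + 4 + 6 + 3 + 1 + 7 = 36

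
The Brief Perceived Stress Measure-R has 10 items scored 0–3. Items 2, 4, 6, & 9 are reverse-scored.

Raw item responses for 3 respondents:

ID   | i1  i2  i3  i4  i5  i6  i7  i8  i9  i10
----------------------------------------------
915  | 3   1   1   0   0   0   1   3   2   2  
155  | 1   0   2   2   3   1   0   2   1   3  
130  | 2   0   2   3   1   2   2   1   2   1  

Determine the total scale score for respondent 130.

Respondent 130 raw: 2, 0, 2, 3, 1, 2, 2, 1, 2, 1.
Reverse-coded (on a 0–3 scale, reversed = 3 − raw):
  item 1: 2
  item 2: 3 − 0 = 3
  item 3: 2
  item 4: 3 − 3 = 0
  item 5: 1
  item 6: 3 − 2 = 1
  item 7: 2
  item 8: 1
  item 9: 3 − 2 = 1
  item 10: 1
Sum = 2 + 3 + 2 + 0 + 1 + 1 + 2 + 1 + 1 + 1 = 14

14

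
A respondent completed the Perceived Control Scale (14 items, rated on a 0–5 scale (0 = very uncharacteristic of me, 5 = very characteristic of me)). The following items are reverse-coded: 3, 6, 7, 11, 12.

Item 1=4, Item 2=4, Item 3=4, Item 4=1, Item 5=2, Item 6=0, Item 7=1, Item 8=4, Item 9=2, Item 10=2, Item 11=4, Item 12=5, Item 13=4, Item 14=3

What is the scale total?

37

Raw sum = 40. Reverse-coded items: 3, 6, 7, 11, 12; their raw sum = 14.
Each reversal replaces raw with 5 − raw, changing the total by 5 − 2·raw per item.
Total = 40 + 5·5 − 2·14 = 40 + 25 − 28 = 37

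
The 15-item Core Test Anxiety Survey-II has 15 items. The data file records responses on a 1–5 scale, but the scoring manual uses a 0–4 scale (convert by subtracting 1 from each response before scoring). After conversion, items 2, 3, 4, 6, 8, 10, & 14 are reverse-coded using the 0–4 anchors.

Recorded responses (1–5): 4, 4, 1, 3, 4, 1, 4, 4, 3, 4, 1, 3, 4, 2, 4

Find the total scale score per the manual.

Convert to 0–4: 3, 3, 0, 2, 3, 0, 3, 3, 2, 3, 0, 2, 3, 1, 3
Reverse-coded (on a 0–4 scale, reversed = 4 − raw):
  item 2: 4 − 3 = 1
  item 3: 4 − 0 = 4
  item 4: 4 − 2 = 2
  item 6: 4 − 0 = 4
  item 8: 4 − 3 = 1
  item 10: 4 − 3 = 1
  item 14: 4 − 1 = 3
Scored: 3, 1, 4, 2, 3, 4, 3, 1, 2, 1, 0, 2, 3, 3, 3
Total = 35

35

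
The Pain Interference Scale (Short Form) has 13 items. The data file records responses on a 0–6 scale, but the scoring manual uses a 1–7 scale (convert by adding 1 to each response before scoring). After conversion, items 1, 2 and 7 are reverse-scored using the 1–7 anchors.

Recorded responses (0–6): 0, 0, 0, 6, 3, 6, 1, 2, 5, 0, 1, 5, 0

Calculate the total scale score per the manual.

58

Convert to 1–7: 1, 1, 1, 7, 4, 7, 2, 3, 6, 1, 2, 6, 1
Reverse-coded (reverse-coded value = 8 − response):
  item 1: 8 − 1 = 7
  item 2: 8 − 1 = 7
  item 7: 8 − 2 = 6
Scored: 7, 7, 1, 7, 4, 7, 6, 3, 6, 1, 2, 6, 1
Total = 58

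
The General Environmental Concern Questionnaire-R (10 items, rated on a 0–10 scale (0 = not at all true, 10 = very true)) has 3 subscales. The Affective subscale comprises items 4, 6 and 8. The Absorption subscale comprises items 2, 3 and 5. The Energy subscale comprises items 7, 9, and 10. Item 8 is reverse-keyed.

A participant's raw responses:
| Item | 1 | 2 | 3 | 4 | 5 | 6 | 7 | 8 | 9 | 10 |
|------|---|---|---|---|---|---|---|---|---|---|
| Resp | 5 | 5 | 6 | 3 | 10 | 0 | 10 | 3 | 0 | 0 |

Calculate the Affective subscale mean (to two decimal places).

3.33

Affective items: 4, 6, 8.
Of these, item 8 is reverse-keyed; on a 0–10 scale, reversed = 10 − raw.
  item 4: 3
  item 6: 0
  item 8: 10 − 3 = 7
Sum = 3 + 0 + 7 = 10
Mean = 10 / 3 = 3.33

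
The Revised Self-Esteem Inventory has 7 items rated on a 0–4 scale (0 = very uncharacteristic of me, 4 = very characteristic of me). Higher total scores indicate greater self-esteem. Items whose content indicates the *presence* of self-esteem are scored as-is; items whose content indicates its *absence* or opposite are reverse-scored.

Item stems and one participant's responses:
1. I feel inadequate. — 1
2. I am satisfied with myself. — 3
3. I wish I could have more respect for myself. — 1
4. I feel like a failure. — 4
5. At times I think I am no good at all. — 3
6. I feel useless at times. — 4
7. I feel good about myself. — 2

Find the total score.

12

Items 1, 3, 4, 5, 6 describe the absence/opposite of self-esteem → reverse-score.
on a 0–4 scale, reversed = 4 − raw.
  item 1: 4 − 1 = 3
  item 2: 3
  item 3: 4 − 1 = 3
  item 4: 4 − 4 = 0
  item 5: 4 − 3 = 1
  item 6: 4 − 4 = 0
  item 7: 2
Total = 3 + 3 + 3 + 0 + 1 + 0 + 2 = 12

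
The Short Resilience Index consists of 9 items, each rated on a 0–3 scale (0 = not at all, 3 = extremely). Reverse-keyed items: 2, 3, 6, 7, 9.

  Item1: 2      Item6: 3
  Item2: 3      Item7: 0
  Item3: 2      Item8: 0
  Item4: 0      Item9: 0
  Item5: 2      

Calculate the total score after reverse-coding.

Reverse-coded items (on a 0–3 scale, reversed = 3 − raw):
  item 2: 3 − 3 = 0
  item 3: 3 − 2 = 1
  item 6: 3 − 3 = 0
  item 7: 3 − 0 = 3
  item 9: 3 − 0 = 3
Scored responses: 2, 0, 1, 0, 2, 0, 3, 0, 3
Total = 2 + 0 + 1 + 0 + 2 + 0 + 3 + 0 + 3 = 11

11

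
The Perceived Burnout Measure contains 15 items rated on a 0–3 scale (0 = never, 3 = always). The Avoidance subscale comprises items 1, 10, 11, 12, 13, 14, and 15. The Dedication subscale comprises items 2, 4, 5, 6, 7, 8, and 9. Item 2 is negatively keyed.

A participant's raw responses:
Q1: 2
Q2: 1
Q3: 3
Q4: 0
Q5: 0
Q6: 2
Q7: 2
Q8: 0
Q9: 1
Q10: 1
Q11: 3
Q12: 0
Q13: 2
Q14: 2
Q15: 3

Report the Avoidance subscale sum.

Avoidance items: 1, 10, 11, 12, 13, 14, 15.
  item 1: 2
  item 10: 1
  item 11: 3
  item 12: 0
  item 13: 2
  item 14: 2
  item 15: 3
Sum = 2 + 1 + 3 + 0 + 2 + 2 + 3 = 13

13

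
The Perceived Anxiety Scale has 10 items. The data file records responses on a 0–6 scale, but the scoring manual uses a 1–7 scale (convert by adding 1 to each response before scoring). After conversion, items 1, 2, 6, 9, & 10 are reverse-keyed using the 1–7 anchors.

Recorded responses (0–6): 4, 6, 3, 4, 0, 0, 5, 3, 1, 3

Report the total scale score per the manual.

41

Convert to 1–7: 5, 7, 4, 5, 1, 1, 6, 4, 2, 4
Reverse-coded (reverse-coded value = 8 − response):
  item 1: 8 − 5 = 3
  item 2: 8 − 7 = 1
  item 6: 8 − 1 = 7
  item 9: 8 − 2 = 6
  item 10: 8 − 4 = 4
Scored: 3, 1, 4, 5, 1, 7, 6, 4, 6, 4
Total = 41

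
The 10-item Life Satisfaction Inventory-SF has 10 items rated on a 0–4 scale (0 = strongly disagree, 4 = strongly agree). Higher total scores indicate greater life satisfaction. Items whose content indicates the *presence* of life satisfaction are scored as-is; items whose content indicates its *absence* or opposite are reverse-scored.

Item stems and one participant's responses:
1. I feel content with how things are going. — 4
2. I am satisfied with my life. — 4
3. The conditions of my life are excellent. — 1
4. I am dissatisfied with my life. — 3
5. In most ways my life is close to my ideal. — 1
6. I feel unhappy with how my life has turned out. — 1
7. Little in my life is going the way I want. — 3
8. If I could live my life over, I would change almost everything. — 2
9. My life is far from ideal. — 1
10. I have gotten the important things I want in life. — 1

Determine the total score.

21

Items 4, 6, 7, 8, 9 describe the absence/opposite of life satisfaction → reverse-score.
on a 0–4 scale, reversed = 4 − raw.
  item 1: 4
  item 2: 4
  item 3: 1
  item 4: 4 − 3 = 1
  item 5: 1
  item 6: 4 − 1 = 3
  item 7: 4 − 3 = 1
  item 8: 4 − 2 = 2
  item 9: 4 − 1 = 3
  item 10: 1
Total = 4 + 4 + 1 + 1 + 1 + 3 + 1 + 2 + 3 + 1 = 21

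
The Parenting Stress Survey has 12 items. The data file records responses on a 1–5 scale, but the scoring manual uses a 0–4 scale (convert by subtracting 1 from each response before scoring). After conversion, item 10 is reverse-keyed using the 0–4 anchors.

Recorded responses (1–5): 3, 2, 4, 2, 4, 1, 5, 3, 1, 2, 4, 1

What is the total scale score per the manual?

Convert to 0–4: 2, 1, 3, 1, 3, 0, 4, 2, 0, 1, 3, 0
Reverse-coded (on a 0–4 scale, reversed = 4 − raw):
  item 10: 4 − 1 = 3
Scored: 2, 1, 3, 1, 3, 0, 4, 2, 0, 3, 3, 0
Total = 22

22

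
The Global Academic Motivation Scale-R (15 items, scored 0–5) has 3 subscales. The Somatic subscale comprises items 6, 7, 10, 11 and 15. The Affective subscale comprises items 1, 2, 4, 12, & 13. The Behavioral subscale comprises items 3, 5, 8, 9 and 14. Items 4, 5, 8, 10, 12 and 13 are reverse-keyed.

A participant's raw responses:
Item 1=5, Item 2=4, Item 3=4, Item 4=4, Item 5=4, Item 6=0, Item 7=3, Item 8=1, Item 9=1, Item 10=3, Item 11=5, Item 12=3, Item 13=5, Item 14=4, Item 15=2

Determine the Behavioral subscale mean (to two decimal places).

Behavioral items: 3, 5, 8, 9, 14.
Of these, items 5 & 8 are reverse-keyed; reversed = (0+5) − raw = 5 − raw.
  item 3: 4
  item 5: 5 − 4 = 1
  item 8: 5 − 1 = 4
  item 9: 1
  item 14: 4
Sum = 4 + 1 + 4 + 1 + 4 = 14
Mean = 14 / 5 = 2.80

2.80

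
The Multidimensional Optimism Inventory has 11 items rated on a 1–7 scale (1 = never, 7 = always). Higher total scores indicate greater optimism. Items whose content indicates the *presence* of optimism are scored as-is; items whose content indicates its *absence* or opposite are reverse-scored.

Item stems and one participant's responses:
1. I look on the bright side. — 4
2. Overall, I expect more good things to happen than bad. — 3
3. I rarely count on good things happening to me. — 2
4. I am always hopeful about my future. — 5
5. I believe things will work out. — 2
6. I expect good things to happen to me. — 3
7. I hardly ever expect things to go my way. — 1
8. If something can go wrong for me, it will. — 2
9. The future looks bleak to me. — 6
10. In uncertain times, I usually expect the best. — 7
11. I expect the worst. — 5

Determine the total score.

48

Items 3, 7, 8, 9, 11 describe the absence/opposite of optimism → reverse-score.
on a 1–7 scale, reversed = 8 − raw.
  item 1: 4
  item 2: 3
  item 3: 8 − 2 = 6
  item 4: 5
  item 5: 2
  item 6: 3
  item 7: 8 − 1 = 7
  item 8: 8 − 2 = 6
  item 9: 8 − 6 = 2
  item 10: 7
  item 11: 8 − 5 = 3
Total = 4 + 3 + 6 + 5 + 2 + 3 + 7 + 6 + 2 + 7 + 3 = 48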